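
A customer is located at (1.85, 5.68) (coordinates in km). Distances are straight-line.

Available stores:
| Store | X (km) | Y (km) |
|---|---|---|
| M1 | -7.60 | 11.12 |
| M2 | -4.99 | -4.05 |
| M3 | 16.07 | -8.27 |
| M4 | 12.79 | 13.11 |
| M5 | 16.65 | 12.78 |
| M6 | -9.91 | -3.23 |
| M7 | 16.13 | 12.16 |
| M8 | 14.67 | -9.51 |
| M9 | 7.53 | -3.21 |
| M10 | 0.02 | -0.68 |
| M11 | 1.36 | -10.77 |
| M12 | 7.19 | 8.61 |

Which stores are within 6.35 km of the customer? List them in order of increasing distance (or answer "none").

Distances from (1.85, 5.68):
M1: 10.90 km
M2: 11.89 km
M3: 19.92 km
M4: 13.22 km
M5: 16.41 km
M6: 14.75 km
M7: 15.68 km
M8: 19.88 km
M9: 10.55 km
M10: 6.62 km
M11: 16.46 km
M12: 6.09 km
Threshold 6.35 km: M12 (6.09 km) is within range.

M12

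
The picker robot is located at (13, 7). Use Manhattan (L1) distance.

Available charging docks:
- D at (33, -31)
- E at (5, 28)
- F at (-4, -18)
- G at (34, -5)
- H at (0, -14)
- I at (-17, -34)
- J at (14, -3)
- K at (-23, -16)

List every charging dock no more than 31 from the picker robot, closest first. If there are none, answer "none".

J, E

Distances from (13, 7):
D: |20| + |-38| = 20 + 38 = 58
E: |-8| + |21| = 8 + 21 = 29
F: |-17| + |-25| = 17 + 25 = 42
G: |21| + |-12| = 21 + 12 = 33
H: |-13| + |-21| = 13 + 21 = 34
I: |-30| + |-41| = 30 + 41 = 71
J: |1| + |-10| = 1 + 10 = 11
K: |-36| + |-23| = 36 + 23 = 59
Threshold 31: J (11), E (29) are within range.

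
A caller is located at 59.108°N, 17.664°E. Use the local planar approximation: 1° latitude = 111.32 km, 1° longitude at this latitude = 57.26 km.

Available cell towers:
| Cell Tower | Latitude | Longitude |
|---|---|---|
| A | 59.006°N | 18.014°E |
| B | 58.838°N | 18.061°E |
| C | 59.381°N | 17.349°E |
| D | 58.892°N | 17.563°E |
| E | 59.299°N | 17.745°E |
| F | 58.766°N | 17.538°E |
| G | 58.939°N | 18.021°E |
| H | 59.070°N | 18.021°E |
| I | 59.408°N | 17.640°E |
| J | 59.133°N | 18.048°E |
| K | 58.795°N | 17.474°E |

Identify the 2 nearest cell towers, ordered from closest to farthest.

H, E

Distances from 59.108°N, 17.664°E:
A: 23.034 km
B: 37.685 km
C: 35.340 km
D: 24.731 km
E: 21.762 km
F: 38.749 km
G: 27.781 km
H: 20.875 km
I: 33.424 km
J: 22.163 km
K: 36.502 km
Sorted: H (20.875 km) < E (21.762 km) < J (22.163 km) < A (23.034 km) < …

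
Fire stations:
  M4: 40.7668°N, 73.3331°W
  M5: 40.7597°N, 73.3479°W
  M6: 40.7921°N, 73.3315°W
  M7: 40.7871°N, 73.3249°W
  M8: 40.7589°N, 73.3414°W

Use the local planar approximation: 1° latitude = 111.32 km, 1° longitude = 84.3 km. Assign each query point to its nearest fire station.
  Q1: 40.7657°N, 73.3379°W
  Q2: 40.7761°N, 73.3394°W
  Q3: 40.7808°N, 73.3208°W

Q1 at 40.7657°N, 73.3379°W:
  M4: 0.4228 km
  M5: 1.0755 km
  M6: 2.9880 km
  M7: 2.6222 km
  M8: 0.8124 km
  → nearest: M4 (0.4228 km)
Q2 at 40.7761°N, 73.3394°W:
  M4: 1.1636 km
  M5: 1.9612 km
  M6: 1.9016 km
  M7: 1.7302 km
  M8: 1.9221 km
  → nearest: M4 (1.1636 km)
Q3 at 40.7808°N, 73.3208°W:
  M4: 1.8719 km
  M5: 3.2766 km
  M6: 1.5479 km
  M7: 0.7819 km
  M8: 2.9932 km
  → nearest: M7 (0.7819 km)

Q1→M4; Q2→M4; Q3→M7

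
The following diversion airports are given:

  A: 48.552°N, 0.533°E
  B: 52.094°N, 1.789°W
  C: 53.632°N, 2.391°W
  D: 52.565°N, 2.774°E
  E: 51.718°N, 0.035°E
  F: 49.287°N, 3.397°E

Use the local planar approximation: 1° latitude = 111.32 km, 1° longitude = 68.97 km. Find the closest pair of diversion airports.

Pairwise distances:
A–B: √((3.542·111.32)² + (-2.322·68.97)²) = √(155468.89400 + 25647.49080) = 425.578 km
A–C: √((5.080·111.32)² + (-2.924·68.97)²) = √(319796.58363 + 40670.09516) = 600.389 km
A–D: √((4.013·111.32)² + (2.241·68.97)²) = √(199565.15548 + 23889.34075) = 472.710 km
A–E: √((3.166·111.32)² + (-0.498·68.97)²) = √(124213.33331 + 1179.72053) = 354.109 km
A–F: √((0.735·111.32)² + (2.864·68.97)²) = √(6694.54513 + 39018.13250) = 213.805 km
B–C: √((1.538·111.32)² + (-0.602·68.97)²) = √(29312.91889 + 1723.90542) = 176.173 km
B–D: √((0.471·111.32)² + (4.563·68.97)²) = √(2749.08526 + 99042.45334) = 319.048 km
B–E: √((-0.376·111.32)² + (1.824·68.97)²) = √(1751.95152 + 15825.96205) = 132.582 km
B–F: √((-2.807·111.32)² + (5.186·68.97)²) = √(97640.77561 + 127933.85213) = 474.947 km
C–D: √((-1.067·111.32)² + (5.165·68.97)²) = √(14108.31781 + 126899.84852) = 375.511 km
C–E: √((-1.914·111.32)² + (2.426·68.97)²) = √(45397.32490 + 27996.39066) = 270.913 km
C–F: √((-4.345·111.32)² + (5.788·68.97)²) = √(233951.56617 + 159359.33063) = 627.145 km
D–E: √((-0.847·111.32)² + (-2.739·68.97)²) = √(8890.23449 + 35686.54605) = 211.132 km
D–F: √((-3.278·111.32)² + (0.623·68.97)²) = √(133157.08946 + 1846.27566) = 367.428 km
E–F: √((-2.431·111.32)² + (3.362·68.97)²) = √(73234.59986 + 53767.00805) = 356.373 km
Closest pair: B–E at 132.582 km.

B and E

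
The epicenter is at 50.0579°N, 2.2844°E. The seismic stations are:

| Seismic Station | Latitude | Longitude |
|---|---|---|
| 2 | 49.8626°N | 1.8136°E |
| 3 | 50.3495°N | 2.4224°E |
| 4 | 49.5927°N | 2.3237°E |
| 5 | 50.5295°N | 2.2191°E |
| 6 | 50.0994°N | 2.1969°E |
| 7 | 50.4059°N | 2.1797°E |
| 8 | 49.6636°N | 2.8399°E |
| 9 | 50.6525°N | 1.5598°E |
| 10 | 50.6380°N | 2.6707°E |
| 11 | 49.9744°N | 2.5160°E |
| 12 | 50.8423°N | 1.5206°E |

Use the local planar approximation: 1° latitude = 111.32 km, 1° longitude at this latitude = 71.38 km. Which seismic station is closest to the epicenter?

6

Distances from 50.0579°N, 2.2844°E:
2: √((-0.1953·111.32)² + (-0.4708·71.38)²) = √(472.662211 + 1129.343341) = 40.0251 km
3: √((0.2916·111.32)² + (0.1380·71.38)²) = √(1053.710808 + 97.031168) = 33.9226 km
4: √((-0.4652·111.32)² + (0.0393·71.38)²) = √(2681.796425 + 7.869338) = 51.8620 km
5: √((0.4716·111.32)² + (-0.0653·71.38)²) = √(2756.093762 + 21.725984) = 52.7050 km
6: √((0.0415·111.32)² + (-0.0875·71.38)²) = √(21.342367 + 39.009393) = 7.7686 km
7: √((0.3480·111.32)² + (-0.1047·71.38)²) = √(1500.738013 + 55.852993) = 39.4537 km
8: √((-0.3943·111.32)² + (0.5555·71.38)²) = √(1926.637235 + 1572.248590) = 59.1514 km
9: √((0.5946·111.32)² + (-0.7246·71.38)²) = √(4381.231536 + 2675.159905) = 84.0023 km
10: √((0.5801·111.32)² + (0.3863·71.38)²) = √(4170.154316 + 760.330660) = 70.2174 km
11: √((-0.0835·111.32)² + (0.2316·71.38)²) = √(86.401115 + 273.294063) = 18.9656 km
12: √((0.7844·111.32)² + (-0.7638·71.38)²) = √(7624.679013 + 2972.435198) = 102.9423 km
Minimum: 6 at 7.7686 km.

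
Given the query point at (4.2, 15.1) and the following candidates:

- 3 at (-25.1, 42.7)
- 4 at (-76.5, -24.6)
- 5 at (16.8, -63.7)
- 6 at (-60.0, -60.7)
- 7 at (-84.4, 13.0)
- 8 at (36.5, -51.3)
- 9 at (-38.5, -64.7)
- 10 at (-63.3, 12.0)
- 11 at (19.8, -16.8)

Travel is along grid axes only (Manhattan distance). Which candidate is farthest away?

Distances from (4.2, 15.1):
3: 56.9
4: 120.4
5: 91.4
6: 140.0
7: 90.7
8: 98.7
9: 122.5
10: 70.6
11: 47.5
Maximum: 6 at 140.0.

6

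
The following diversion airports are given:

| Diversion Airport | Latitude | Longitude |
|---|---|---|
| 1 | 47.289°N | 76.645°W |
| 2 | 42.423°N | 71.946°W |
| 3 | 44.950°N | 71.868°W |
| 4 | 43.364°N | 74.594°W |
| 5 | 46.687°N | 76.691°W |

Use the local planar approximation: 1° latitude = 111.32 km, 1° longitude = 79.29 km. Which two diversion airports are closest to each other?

Pairwise distances:
1–5: √((-0.602·111.32)² + (-0.046·79.29)²) = √(4490.96197 + 13.30309) = 67.114 km
2–4: √((0.941·111.32)² + (-2.648·79.29)²) = √(10973.00664 + 44083.16801) = 234.641 km
3–4: √((-1.586·111.32)² + (-2.726·79.29)²) = √(31171.14542 + 46718.46217) = 279.087 km
2–3: √((2.527·111.32)² + (0.078·79.29)²) = √(79132.86310 + 38.24952) = 281.374 km
4–5: √((3.323·111.32)² + (-2.097·79.29)²) = √(136838.11340 + 27646.08867) = 405.567 km
3–5: √((1.737·111.32)² + (-4.823·79.29)²) = √(37389.18789 + 146241.74466) = 428.522 km
1–3: √((-2.339·111.32)² + (4.777·79.29)²) = √(67796.43209 + 143465.44781) = 459.632 km
1–4: √((-3.925·111.32)² + (2.051·79.29)²) = √(190908.69876 + 26446.49707) = 466.214 km
2–5: √((4.264·111.32)² + (-4.745·79.29)²) = √(225310.16591 + 141549.80298) = 605.690 km
1–2: √((-4.866·111.32)² + (4.699·79.29)²) = √(293420.60249 + 138818.62096) = 657.449 km
Closest pair: 1–5 at 67.114 km.

1 and 5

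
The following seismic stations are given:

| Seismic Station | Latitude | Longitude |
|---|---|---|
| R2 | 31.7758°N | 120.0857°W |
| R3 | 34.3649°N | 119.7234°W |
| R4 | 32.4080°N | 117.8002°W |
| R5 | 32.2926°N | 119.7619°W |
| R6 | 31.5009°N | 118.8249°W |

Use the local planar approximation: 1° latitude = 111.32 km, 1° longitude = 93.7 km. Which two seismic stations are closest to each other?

R2 and R5

Pairwise distances:
R2–R3: √((2.5891·111.32)² + (0.3623·93.7)²) = √(83069.968303 + 1152.433435) = 290.2110 km
R2–R4: √((0.6322·111.32)² + (2.2855·93.7)²) = √(4952.852315 + 45860.800707) = 225.4188 km
R2–R5: √((0.5168·111.32)² + (0.3238·93.7)²) = √(3309.721151 + 920.519241) = 65.0403 km
R2–R6: √((-0.2749·111.32)² + (1.2608·93.7)²) = √(936.474325 + 13956.341318) = 122.0361 km
R3–R4: √((-1.9569·111.32)² + (1.9232·93.7)²) = √(47455.184018 + 32473.423951) = 282.7165 km
R3–R5: √((-2.0723·111.32)² + (-0.0385·93.7)²) = √(53217.154504 + 13.013696) = 230.7166 km
R3–R6: √((-2.8640·111.32)² + (0.8985·93.7)²) = √(101646.498467 + 7087.863491) = 329.7489 km
R4–R5: √((-0.1154·111.32)² + (-1.9617·93.7)²) = √(165.028143 + 33786.590331) = 184.2596 km
R4–R6: √((-0.9071·111.32)² + (-1.0247·93.7)²) = √(10196.631612 + 9218.763087) = 139.3391 km
R5–R6: √((-0.7917·111.32)² + (0.9370·93.7)²) = √(7767.257180 + 7708.295650) = 124.4008 km
Closest pair: R2–R5 at 65.0403 km.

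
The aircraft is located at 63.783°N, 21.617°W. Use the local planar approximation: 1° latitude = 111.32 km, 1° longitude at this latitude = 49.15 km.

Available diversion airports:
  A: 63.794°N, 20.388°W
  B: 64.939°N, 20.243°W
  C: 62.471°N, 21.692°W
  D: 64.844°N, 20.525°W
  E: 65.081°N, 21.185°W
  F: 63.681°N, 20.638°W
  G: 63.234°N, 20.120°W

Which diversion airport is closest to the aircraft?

F

Distances from 63.783°N, 21.617°W:
A: √((0.011·111.32)² + (1.229·49.15)²) = √(1.49945 + 3648.80631) = 60.418 km
B: √((1.156·111.32)² + (1.374·49.15)²) = √(16560.06601 + 4560.58453) = 145.329 km
C: √((-1.312·111.32)² + (-0.075·49.15)²) = √(21331.13997 + 13.58844) = 146.098 km
D: √((1.061·111.32)² + (1.092·49.15)²) = √(13950.09493 + 2880.66212) = 129.733 km
E: √((1.298·111.32)² + (0.432·49.15)²) = √(20878.33108 + 450.83180) = 146.045 km
F: √((-0.102·111.32)² + (0.979·49.15)²) = √(128.92785 + 2315.32749) = 49.439 km
G: √((-0.549·111.32)² + (1.497·49.15)²) = √(3735.00411 + 5413.65586) = 95.649 km
Minimum: F at 49.439 km.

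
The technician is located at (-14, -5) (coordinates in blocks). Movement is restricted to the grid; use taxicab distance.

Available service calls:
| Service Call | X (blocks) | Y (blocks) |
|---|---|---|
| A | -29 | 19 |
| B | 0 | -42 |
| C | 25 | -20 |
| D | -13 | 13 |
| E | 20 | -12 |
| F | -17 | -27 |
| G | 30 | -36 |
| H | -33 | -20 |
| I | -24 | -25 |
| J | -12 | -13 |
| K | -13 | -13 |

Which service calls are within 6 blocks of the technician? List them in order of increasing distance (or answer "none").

none

Distances from (-14, -5):
A: 39 blocks
B: 51 blocks
C: 54 blocks
D: 19 blocks
E: 41 blocks
F: 25 blocks
G: 75 blocks
H: 34 blocks
I: 30 blocks
J: 10 blocks
K: 9 blocks
Threshold 6 blocks: none within range.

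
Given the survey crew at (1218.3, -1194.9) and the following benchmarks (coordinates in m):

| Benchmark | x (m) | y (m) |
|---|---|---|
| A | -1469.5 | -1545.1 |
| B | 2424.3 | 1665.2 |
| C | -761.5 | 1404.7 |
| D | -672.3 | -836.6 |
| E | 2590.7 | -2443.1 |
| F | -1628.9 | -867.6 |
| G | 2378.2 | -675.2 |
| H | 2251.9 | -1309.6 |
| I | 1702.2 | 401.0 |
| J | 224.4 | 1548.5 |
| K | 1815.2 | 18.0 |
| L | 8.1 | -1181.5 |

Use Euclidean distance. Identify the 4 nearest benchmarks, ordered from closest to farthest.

Distances from (1218.3, -1194.9):
A: √((-2687.8)² + (-350.2)²) = √(7224268.840 + 122640.040) = 2710.5 m
B: √((1206.0)² + (2860.1)²) = √(1454436.000 + 8180172.010) = 3104.0 m
C: √((-1979.8)² + (2599.6)²) = √(3919608.040 + 6757920.160) = 3267.6 m
D: √((-1890.6)² + (358.3)²) = √(3574368.360 + 128378.890) = 1924.3 m
E: √((1372.4)² + (-1248.2)²) = √(1883481.760 + 1558003.240) = 1855.1 m
F: √((-2847.2)² + (327.3)²) = √(8106547.840 + 107125.290) = 2866.0 m
G: √((1159.9)² + (519.7)²) = √(1345368.010 + 270088.090) = 1271.0 m
H: √((1033.6)² + (-114.7)²) = √(1068328.960 + 13156.090) = 1039.9 m
I: √((483.9)² + (1595.9)²) = √(234159.210 + 2546896.810) = 1667.6 m
J: √((-993.9)² + (2743.4)²) = √(987837.210 + 7526243.560) = 2917.9 m
K: √((596.9)² + (1212.9)²) = √(356289.610 + 1471126.410) = 1351.8 m
L: √((-1210.2)² + (13.4)²) = √(1464584.040 + 179.560) = 1210.3 m
Sorted: H (1039.9 m) < L (1210.3 m) < G (1271.0 m) < K (1351.8 m) < I (1667.6 m) < E (1855.1 m) < …

H, L, G, K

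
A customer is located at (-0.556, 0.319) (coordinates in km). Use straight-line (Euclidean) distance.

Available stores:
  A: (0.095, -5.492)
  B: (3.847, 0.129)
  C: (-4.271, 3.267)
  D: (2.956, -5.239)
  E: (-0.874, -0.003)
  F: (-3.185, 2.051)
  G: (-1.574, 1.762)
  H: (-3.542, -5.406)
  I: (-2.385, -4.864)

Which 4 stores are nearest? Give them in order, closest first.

Distances from (-0.556, 0.319):
A: √((0.651)² + (-5.811)²) = √(0.42380 + 33.76772) = 5.847 km
B: √((4.403)² + (-0.190)²) = √(19.38641 + 0.03610) = 4.407 km
C: √((-3.715)² + (2.948)²) = √(13.80122 + 8.69070) = 4.743 km
D: √((3.512)² + (-5.558)²) = √(12.33414 + 30.89136) = 6.575 km
E: √((-0.318)² + (-0.322)²) = √(0.10112 + 0.10368) = 0.453 km
F: √((-2.629)² + (1.732)²) = √(6.91164 + 2.99982) = 3.148 km
G: √((-1.018)² + (1.443)²) = √(1.03632 + 2.08225) = 1.766 km
H: √((-2.986)² + (-5.725)²) = √(8.91620 + 32.77562) = 6.457 km
I: √((-1.829)² + (-5.183)²) = √(3.34524 + 26.86349) = 5.496 km
Sorted: E (0.453 km) < G (1.766 km) < F (3.148 km) < B (4.407 km) < C (4.743 km) < I (5.496 km) < …

E, G, F, B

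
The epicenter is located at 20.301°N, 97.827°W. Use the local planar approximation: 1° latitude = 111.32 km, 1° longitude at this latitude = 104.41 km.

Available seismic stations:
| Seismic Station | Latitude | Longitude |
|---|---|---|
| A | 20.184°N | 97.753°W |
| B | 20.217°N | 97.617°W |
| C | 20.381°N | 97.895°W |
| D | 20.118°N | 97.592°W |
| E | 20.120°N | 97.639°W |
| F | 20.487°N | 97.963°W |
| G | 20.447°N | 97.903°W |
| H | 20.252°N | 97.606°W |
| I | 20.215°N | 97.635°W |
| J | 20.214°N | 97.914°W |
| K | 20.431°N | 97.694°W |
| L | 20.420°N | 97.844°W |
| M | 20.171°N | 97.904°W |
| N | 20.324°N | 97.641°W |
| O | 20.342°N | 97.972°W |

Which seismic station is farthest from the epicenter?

Distances from 20.301°N, 97.827°W:
A: 15.144 km
B: 23.837 km
C: 11.389 km
D: 31.891 km
E: 28.130 km
F: 25.107 km
G: 18.086 km
H: 23.711 km
I: 22.215 km
J: 13.278 km
K: 20.056 km
L: 13.365 km
M: 16.555 km
N: 19.588 km
O: 15.812 km
Maximum: D at 31.891 km.

D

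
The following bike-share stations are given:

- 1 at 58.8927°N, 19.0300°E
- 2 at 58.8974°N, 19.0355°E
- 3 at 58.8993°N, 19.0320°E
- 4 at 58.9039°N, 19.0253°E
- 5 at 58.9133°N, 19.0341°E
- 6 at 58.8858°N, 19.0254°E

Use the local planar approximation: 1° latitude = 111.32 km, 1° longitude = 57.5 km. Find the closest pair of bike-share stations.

Pairwise distances:
2–3: √((0.0019·111.32)² + (-0.0035·57.5)²) = √(0.044736 + 0.040502) = 0.2920 km
1–2: √((0.0047·111.32)² + (0.0055·57.5)²) = √(0.273742 + 0.100014) = 0.6114 km
3–4: √((0.0046·111.32)² + (-0.0067·57.5)²) = √(0.262218 + 0.148418) = 0.6408 km
1–3: √((0.0066·111.32)² + (0.0020·57.5)²) = √(0.539802 + 0.013225) = 0.7437 km
1–6: √((-0.0069·111.32)² + (-0.0046·57.5)²) = √(0.589990 + 0.069960) = 0.8124 km
2–4: √((0.0065·111.32)² + (-0.0102·57.5)²) = √(0.523568 + 0.343982) = 0.9314 km
4–5: √((0.0094·111.32)² + (0.0088·57.5)²) = √(1.094970 + 0.256036) = 1.1623 km
1–4: √((0.0112·111.32)² + (-0.0047·57.5)²) = √(1.554470 + 0.073035) = 1.2757 km
2–6: √((-0.0116·111.32)² + (-0.0101·57.5)²) = √(1.667487 + 0.337271) = 1.4159 km
3–6: √((-0.0135·111.32)² + (-0.0066·57.5)²) = √(2.258468 + 0.144020) = 1.5500 km
3–5: √((0.0140·111.32)² + (0.0021·57.5)²) = √(2.428860 + 0.014581) = 1.5632 km
2–5: √((0.0159·111.32)² + (-0.0014·57.5)²) = √(3.132858 + 0.006480) = 1.7718 km
4–6: √((-0.0181·111.32)² + (0.0001·57.5)²) = √(4.059790 + 0.000033) = 2.0149 km
1–5: √((0.0206·111.32)² + (0.0041·57.5)²) = √(5.258730 + 0.055578) = 2.3053 km
5–6: √((-0.0275·111.32)² + (-0.0087·57.5)²) = √(9.371558 + 0.250250) = 3.1019 km
Closest pair: 2–3 at 0.2920 km.

2 and 3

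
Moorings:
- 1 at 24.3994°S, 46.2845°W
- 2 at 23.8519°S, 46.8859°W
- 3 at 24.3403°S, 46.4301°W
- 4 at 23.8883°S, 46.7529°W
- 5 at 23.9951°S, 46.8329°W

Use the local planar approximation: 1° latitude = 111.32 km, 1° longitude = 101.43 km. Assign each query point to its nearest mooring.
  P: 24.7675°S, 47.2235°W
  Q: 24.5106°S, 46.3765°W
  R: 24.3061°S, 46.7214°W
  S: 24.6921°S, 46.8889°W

P→3; Q→1; R→3; S→3

P at 24.7675°S, 47.2235°W:
  1: 103.6836 km
  2: 107.5230 km
  3: 93.4758 km
  4: 108.8920 km
  5: 94.6721 km
  → nearest: 3 (93.4758 km)
Q at 24.5106°S, 46.3765°W:
  1: 15.5020 km
  2: 89.7017 km
  3: 19.7219 km
  4: 79.0982 km
  5: 73.7299 km
  → nearest: 1 (15.5020 km)
R at 24.3061°S, 46.7214°W:
  1: 45.5156 km
  2: 53.2435 km
  3: 29.7908 km
  4: 46.6191 km
  5: 36.4209 km
  → nearest: 3 (29.7908 km)
S at 24.6921°S, 46.8889°W:
  1: 69.4254 km
  2: 93.5316 km
  3: 60.8219 km
  4: 90.5361 km
  5: 77.7977 km
  → nearest: 3 (60.8219 km)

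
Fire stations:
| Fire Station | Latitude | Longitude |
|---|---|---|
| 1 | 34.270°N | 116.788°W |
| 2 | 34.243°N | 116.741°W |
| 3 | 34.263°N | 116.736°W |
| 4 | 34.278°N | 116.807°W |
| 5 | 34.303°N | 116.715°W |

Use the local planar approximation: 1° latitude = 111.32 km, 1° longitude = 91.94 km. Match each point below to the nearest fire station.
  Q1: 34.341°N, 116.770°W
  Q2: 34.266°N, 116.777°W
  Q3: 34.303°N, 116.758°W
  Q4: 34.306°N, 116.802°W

Q1→5; Q2→1; Q3→5; Q4→4

Q1 at 34.341°N, 116.770°W:
  1: √((-0.071·111.32)² + (-0.018·91.94)²) = √(62.46879 + 2.73876) = 8.075 km
  2: √((-0.098·111.32)² + (0.029·91.94)²) = √(119.01414 + 7.10894) = 11.230 km
  3: √((-0.078·111.32)² + (0.034·91.94)²) = √(75.39379 + 9.77163) = 9.229 km
  4: √((-0.063·111.32)² + (-0.037·91.94)²) = √(49.18441 + 11.57211) = 7.795 km
  5: √((-0.038·111.32)² + (0.055·91.94)²) = √(17.89425 + 25.57021) = 6.593 km
  → nearest: 5 (6.593 km)
Q2 at 34.266°N, 116.777°W:
  1: √((0.004·111.32)² + (-0.011·91.94)²) = √(0.19827 + 1.02281) = 1.105 km
  2: √((-0.023·111.32)² + (0.036·91.94)²) = √(6.55544 + 10.95504) = 4.185 km
  3: √((-0.003·111.32)² + (0.041·91.94)²) = √(0.11153 + 14.20943) = 3.784 km
  4: √((0.012·111.32)² + (-0.030·91.94)²) = √(1.78447 + 7.60767) = 3.065 km
  5: √((0.037·111.32)² + (0.062·91.94)²) = √(16.96484 + 32.49319) = 7.033 km
  → nearest: 1 (1.105 km)
Q3 at 34.303°N, 116.758°W:
  1: √((-0.033·111.32)² + (-0.030·91.94)²) = √(13.49504 + 7.60767) = 4.594 km
  2: √((-0.060·111.32)² + (0.017·91.94)²) = √(44.61171 + 2.44291) = 6.860 km
  3: √((-0.040·111.32)² + (0.022·91.94)²) = √(19.82743 + 4.09123) = 4.891 km
  4: √((-0.025·111.32)² + (-0.049·91.94)²) = √(7.74509 + 20.29557) = 5.295 km
  5: √((0.000·111.32)² + (0.043·91.94)²) = √(0.00000 + 15.62953) = 3.953 km
  → nearest: 5 (3.953 km)
Q4 at 34.306°N, 116.802°W:
  1: √((-0.036·111.32)² + (0.014·91.94)²) = √(16.06022 + 1.65678) = 4.209 km
  2: √((-0.063·111.32)² + (0.061·91.94)²) = √(49.18441 + 31.45348) = 8.980 km
  3: √((-0.043·111.32)² + (0.066·91.94)²) = √(22.91307 + 36.82111) = 7.729 km
  4: √((-0.028·111.32)² + (-0.005·91.94)²) = √(9.71544 + 0.21132) = 3.151 km
  5: √((-0.003·111.32)² + (0.087·91.94)²) = √(0.11153 + 63.98048) = 8.006 km
  → nearest: 4 (3.151 km)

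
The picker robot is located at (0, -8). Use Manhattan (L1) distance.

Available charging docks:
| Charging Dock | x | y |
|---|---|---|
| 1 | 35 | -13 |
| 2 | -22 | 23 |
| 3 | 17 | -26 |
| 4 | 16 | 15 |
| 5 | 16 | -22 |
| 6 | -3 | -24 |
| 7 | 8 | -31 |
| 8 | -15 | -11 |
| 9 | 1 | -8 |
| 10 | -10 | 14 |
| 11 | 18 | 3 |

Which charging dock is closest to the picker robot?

Distances from (0, -8):
1: 40
2: 53
3: 35
4: 39
5: 30
6: 19
7: 31
8: 18
9: 1
10: 32
11: 29
Minimum: 9 at 1.

9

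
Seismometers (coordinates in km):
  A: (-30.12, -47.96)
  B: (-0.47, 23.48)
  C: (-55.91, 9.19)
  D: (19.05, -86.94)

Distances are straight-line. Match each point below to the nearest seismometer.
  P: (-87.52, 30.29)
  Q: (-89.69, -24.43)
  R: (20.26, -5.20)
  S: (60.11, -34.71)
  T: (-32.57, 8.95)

P at (-87.52, 30.29):
  A: 97.05 km
  B: 87.32 km
  C: 38.01 km
  D: 158.43 km
  → nearest: C (38.01 km)
Q at (-89.69, -24.43):
  A: 64.05 km
  B: 101.27 km
  C: 47.66 km
  D: 125.43 km
  → nearest: C (47.66 km)
R at (20.26, -5.20):
  A: 66.08 km
  B: 35.39 km
  C: 77.52 km
  D: 81.75 km
  → nearest: B (35.39 km)
S at (60.11, -34.71):
  A: 91.20 km
  B: 84.00 km
  C: 124.05 km
  D: 66.44 km
  → nearest: D (66.44 km)
T at (-32.57, 8.95):
  A: 56.96 km
  B: 35.24 km
  C: 23.34 km
  D: 108.90 km
  → nearest: C (23.34 km)

P→C; Q→C; R→B; S→D; T→C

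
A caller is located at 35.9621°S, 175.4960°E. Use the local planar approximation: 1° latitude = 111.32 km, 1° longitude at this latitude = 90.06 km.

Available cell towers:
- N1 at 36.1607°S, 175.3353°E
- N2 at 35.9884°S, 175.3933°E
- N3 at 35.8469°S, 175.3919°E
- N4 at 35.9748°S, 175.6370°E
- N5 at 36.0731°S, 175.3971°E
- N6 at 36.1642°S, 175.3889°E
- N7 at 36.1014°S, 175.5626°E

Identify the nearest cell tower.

N2

Distances from 35.9621°S, 175.4960°E:
N1: √((-0.1986·111.32)² + (-0.1607·90.06)²) = √(488.770385 + 209.457366) = 26.4240 km
N2: √((-0.0263·111.32)² + (-0.1027·90.06)²) = √(8.571521 + 85.546998) = 9.7015 km
N3: √((0.1152·111.32)² + (-0.1041·90.06)²) = √(164.456617 + 87.895238) = 15.8856 km
N4: √((-0.0127·111.32)² + (0.1410·90.06)²) = √(1.998729 + 161.250886) = 12.7769 km
N5: √((-0.1110·111.32)² + (-0.0989·90.06)²) = √(152.683587 + 79.333473) = 15.2321 km
N6: √((-0.2021·111.32)² + (-0.1071·90.06)²) = √(506.149745 + 93.034243) = 24.4782 km
N7: √((-0.1393·111.32)² + (0.0666·90.06)²) = √(240.463203 + 35.975956) = 16.6265 km
Minimum: N2 at 9.7015 km.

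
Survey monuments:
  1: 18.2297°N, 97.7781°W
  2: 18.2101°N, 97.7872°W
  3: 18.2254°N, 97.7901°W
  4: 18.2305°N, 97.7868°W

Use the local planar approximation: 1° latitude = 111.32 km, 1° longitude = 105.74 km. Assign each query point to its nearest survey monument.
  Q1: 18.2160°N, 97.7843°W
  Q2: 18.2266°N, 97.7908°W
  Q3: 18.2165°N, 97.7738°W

Q1→2; Q2→3; Q3→1

Q1 at 18.2160°N, 97.7843°W:
  1: √((0.0137·111.32)² + (0.0062·105.74)²) = √(2.325881 + 0.429796) = 1.6600 km
  2: √((-0.0059·111.32)² + (-0.0029·105.74)²) = √(0.431370 + 0.094032) = 0.7248 km
  3: √((0.0094·111.32)² + (-0.0058·105.74)²) = √(1.094970 + 0.376127) = 1.2129 km
  4: √((0.0145·111.32)² + (-0.0025·105.74)²) = √(2.605448 + 0.069881) = 1.6356 km
  → nearest: 2 (0.7248 km)
Q2 at 18.2266°N, 97.7908°W:
  1: √((0.0031·111.32)² + (0.0127·105.74)²) = √(0.119088 + 1.803375) = 1.3865 km
  2: √((-0.0165·111.32)² + (0.0036·105.74)²) = √(3.373761 + 0.144905) = 1.8758 km
  3: √((-0.0012·111.32)² + (0.0007·105.74)²) = √(0.017845 + 0.005479) = 0.1527 km
  4: √((0.0039·111.32)² + (0.0040·105.74)²) = √(0.188484 + 0.178895) = 0.6061 km
  → nearest: 3 (0.1527 km)
Q3 at 18.2165°N, 97.7738°W:
  1: √((0.0132·111.32)² + (-0.0043·105.74)²) = √(2.159207 + 0.206736) = 1.5382 km
  2: √((-0.0064·111.32)² + (-0.0134·105.74)²) = √(0.507582 + 2.007651) = 1.5859 km
  3: √((0.0089·111.32)² + (-0.0163·105.74)²) = √(0.981582 + 2.970666) = 1.9880 km
  4: √((0.0140·111.32)² + (-0.0130·105.74)²) = √(2.428860 + 1.889580) = 2.0781 km
  → nearest: 1 (1.5382 km)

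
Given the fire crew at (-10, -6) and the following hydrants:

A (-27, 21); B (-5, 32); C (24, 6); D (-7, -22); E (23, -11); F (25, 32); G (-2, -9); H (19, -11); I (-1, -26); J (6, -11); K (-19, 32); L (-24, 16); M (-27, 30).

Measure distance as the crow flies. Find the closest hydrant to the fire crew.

Distances from (-10, -6):
A: 31.9
B: 38.3
C: 36.1
D: 16.3
E: 33.4
F: 51.7
G: 8.5
H: 29.4
I: 21.9
J: 16.8
K: 39.1
L: 26.1
M: 39.8
Minimum: G at 8.5.

G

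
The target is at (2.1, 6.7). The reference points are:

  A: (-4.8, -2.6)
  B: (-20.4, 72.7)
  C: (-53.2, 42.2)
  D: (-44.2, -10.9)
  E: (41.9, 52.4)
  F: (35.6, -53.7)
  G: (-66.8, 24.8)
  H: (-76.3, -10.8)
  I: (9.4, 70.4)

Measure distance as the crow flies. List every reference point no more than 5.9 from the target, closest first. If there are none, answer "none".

none

Distances from (2.1, 6.7):
A: 11.6
B: 69.7
C: 65.7
D: 49.5
E: 60.6
F: 69.1
G: 71.2
H: 80.3
I: 64.1
Threshold 5.9: none within range.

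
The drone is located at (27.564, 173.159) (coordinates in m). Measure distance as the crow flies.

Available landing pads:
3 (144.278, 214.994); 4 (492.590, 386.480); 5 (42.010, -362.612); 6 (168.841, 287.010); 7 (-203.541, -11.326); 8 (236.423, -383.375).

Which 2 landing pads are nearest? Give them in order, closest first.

3, 6

Distances from (27.564, 173.159):
3: 123.985 m
4: 511.620 m
5: 535.966 m
6: 181.442 m
7: 295.710 m
8: 594.434 m
Sorted: 3 (123.985 m) < 6 (181.442 m) < 7 (295.710 m) < 4 (511.620 m) < …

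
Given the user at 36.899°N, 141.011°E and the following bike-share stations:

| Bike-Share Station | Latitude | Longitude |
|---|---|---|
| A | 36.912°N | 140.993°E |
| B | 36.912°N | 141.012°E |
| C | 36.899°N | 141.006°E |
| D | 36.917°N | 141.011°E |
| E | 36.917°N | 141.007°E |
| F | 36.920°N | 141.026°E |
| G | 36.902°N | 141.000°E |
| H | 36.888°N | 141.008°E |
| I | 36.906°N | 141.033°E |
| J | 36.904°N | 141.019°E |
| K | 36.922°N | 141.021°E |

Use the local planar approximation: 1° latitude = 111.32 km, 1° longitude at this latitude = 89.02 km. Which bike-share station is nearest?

C

Distances from 36.899°N, 141.011°E:
A: 2.159 km
B: 1.450 km
C: 0.445 km
D: 2.004 km
E: 2.035 km
F: 2.692 km
G: 1.035 km
H: 1.253 km
I: 2.108 km
J: 0.904 km
K: 2.711 km
Minimum: C at 0.445 km.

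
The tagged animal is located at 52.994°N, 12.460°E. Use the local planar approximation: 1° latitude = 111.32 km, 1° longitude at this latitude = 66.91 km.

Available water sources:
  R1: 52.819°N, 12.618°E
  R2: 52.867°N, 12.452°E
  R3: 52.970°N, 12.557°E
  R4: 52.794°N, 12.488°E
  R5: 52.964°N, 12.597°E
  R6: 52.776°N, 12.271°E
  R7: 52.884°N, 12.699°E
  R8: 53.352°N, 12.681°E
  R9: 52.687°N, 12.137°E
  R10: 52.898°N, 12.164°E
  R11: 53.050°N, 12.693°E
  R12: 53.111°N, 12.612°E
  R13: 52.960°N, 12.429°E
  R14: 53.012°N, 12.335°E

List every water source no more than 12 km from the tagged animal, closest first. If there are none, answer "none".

R13, R3, R14, R5

Distances from 52.994°N, 12.460°E:
R1: √((-0.175·111.32)² + (0.158·66.91)²) = √(379.50936 + 111.76253) = 22.165 km
R2: √((-0.127·111.32)² + (-0.008·66.91)²) = √(199.87286 + 0.28652) = 14.148 km
R3: √((-0.024·111.32)² + (0.097·66.91)²) = √(7.13787 + 42.12360) = 7.019 km
R4: √((-0.200·111.32)² + (0.028·66.91)²) = √(495.68570 + 3.50993) = 22.343 km
R5: √((-0.030·111.32)² + (0.137·66.91)²) = √(11.15293 + 84.02784) = 9.756 km
R6: √((-0.218·111.32)² + (-0.189·66.91)²) = √(588.92418 + 159.92106) = 27.365 km
R7: √((-0.110·111.32)² + (0.239·66.91)²) = √(149.94492 + 255.72775) = 20.141 km
R8: √((0.358·111.32)² + (0.221·66.91)²) = √(1588.22654 + 218.65862) = 42.507 km
R9: √((-0.307·111.32)² + (-0.323·66.91)²) = √(1167.94703 + 467.07552) = 40.435 km
R10: √((-0.096·111.32)² + (-0.296·66.91)²) = √(114.20598 + 392.25228) = 22.505 km
R11: √((0.056·111.32)² + (0.233·66.91)²) = √(38.86176 + 243.04904) = 16.790 km
R12: √((0.117·111.32)² + (0.152·66.91)²) = √(169.63604 + 103.43541) = 16.525 km
R13: √((-0.034·111.32)² + (-0.031·66.91)²) = √(14.32532 + 4.30235) = 4.316 km
R14: √((0.018·111.32)² + (-0.125·66.91)²) = √(4.01505 + 69.95231) = 8.600 km
Threshold 12 km: R13 (4.316 km), R3 (7.019 km), R14 (8.600 km), R5 (9.756 km) are within range.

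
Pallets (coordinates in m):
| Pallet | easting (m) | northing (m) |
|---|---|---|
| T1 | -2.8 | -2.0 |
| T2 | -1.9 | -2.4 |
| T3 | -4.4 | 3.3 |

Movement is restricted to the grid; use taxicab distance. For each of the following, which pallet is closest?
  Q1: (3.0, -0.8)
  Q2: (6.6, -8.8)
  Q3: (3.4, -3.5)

Q1 at (3.0, -0.8):
  T1: 7.0 m
  T2: 6.5 m
  T3: 11.5 m
  → nearest: T2 (6.5 m)
Q2 at (6.6, -8.8):
  T1: 16.2 m
  T2: 14.9 m
  T3: 23.1 m
  → nearest: T2 (14.9 m)
Q3 at (3.4, -3.5):
  T1: 7.7 m
  T2: 6.4 m
  T3: 14.6 m
  → nearest: T2 (6.4 m)

Q1→T2; Q2→T2; Q3→T2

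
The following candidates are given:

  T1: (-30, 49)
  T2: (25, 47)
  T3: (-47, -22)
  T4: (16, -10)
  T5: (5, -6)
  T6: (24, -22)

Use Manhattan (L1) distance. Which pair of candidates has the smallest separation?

Pairwise distances:
T1–T2: 57
T1–T3: 88
T1–T4: 105
T1–T5: 90
T1–T6: 125
T2–T3: 141
T2–T4: 66
T2–T5: 73
T2–T6: 70
T3–T4: 75
T3–T5: 68
T3–T6: 71
T4–T5: 15
T4–T6: 20
T5–T6: 35
Closest pair: T4–T5 at 15.

T4 and T5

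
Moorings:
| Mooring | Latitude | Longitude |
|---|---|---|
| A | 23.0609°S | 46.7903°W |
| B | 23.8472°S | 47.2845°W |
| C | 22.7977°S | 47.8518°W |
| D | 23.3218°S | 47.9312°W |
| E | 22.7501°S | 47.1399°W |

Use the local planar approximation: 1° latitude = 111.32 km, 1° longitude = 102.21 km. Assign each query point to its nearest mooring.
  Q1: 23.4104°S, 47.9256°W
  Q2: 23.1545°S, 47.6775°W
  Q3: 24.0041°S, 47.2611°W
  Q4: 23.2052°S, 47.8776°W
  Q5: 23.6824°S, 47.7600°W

Q1→D; Q2→D; Q3→B; Q4→D; Q5→D

Q1 at 23.4104°S, 47.9256°W:
  A: 122.3877 km
  B: 81.5973 km
  C: 68.6216 km
  D: 9.8795 km
  E: 108.8671 km
  → nearest: D (9.8795 km)
Q2 at 23.1545°S, 47.6775°W:
  A: 91.2774 km
  B: 86.9464 km
  C: 43.5314 km
  D: 31.9257 km
  E: 71.0345 km
  → nearest: D (31.9257 km)
Q3 at 24.0041°S, 47.2611°W:
  A: 115.4987 km
  B: 17.6291 km
  C: 147.2438 km
  D: 102.2740 km
  E: 140.1439 km
  → nearest: B (17.6291 km)
Q4 at 23.2052°S, 47.8776°W:
  A: 112.2879 km
  B: 93.7148 km
  C: 45.4395 km
  D: 14.0887 km
  E: 90.8395 km
  → nearest: D (14.0887 km)
Q5 at 23.6824°S, 47.7600°W:
  A: 120.8719 km
  B: 51.9481 km
  C: 98.9308 km
  D: 43.7901 km
  E: 121.6064 km
  → nearest: D (43.7901 km)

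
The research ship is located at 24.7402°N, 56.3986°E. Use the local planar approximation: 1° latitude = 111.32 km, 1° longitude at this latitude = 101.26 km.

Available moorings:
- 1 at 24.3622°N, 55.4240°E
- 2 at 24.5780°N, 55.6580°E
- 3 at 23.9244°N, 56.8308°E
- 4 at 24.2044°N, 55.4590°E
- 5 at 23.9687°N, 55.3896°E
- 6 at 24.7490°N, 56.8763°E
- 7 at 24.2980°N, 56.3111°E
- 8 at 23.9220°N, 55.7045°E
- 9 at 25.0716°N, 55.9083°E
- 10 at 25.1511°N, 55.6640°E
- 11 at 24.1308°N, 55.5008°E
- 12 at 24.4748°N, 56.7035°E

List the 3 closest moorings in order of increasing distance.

Distances from 24.7402°N, 56.3986°E:
1: 107.2845 km
2: 77.1362 km
3: 100.8101 km
4: 112.2939 km
5: 133.4726 km
6: 48.3818 km
7: 50.0167 km
8: 115.0472 km
9: 61.8537 km
10: 87.3241 km
11: 113.4324 km
12: 42.7327 km
Sorted: 12 (42.7327 km) < 6 (48.3818 km) < 7 (50.0167 km) < 9 (61.8537 km) < 2 (77.1362 km) < …

12, 6, 7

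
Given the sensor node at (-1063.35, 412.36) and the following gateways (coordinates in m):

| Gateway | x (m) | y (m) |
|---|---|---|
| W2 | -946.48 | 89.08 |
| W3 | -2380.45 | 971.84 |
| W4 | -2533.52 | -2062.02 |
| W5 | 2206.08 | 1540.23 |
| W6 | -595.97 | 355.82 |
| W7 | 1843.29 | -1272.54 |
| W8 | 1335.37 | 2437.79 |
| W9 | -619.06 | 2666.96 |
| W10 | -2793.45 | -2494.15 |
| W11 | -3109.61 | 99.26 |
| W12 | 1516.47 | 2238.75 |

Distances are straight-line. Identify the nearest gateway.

W2

Distances from (-1063.35, 412.36):
W2: 343.76 m
W3: 1431.00 m
W4: 2878.19 m
W5: 3458.51 m
W6: 470.79 m
W7: 3359.68 m
W8: 3139.46 m
W9: 2297.96 m
W10: 3382.46 m
W11: 2070.08 m
W12: 3160.88 m
Minimum: W2 at 343.76 m.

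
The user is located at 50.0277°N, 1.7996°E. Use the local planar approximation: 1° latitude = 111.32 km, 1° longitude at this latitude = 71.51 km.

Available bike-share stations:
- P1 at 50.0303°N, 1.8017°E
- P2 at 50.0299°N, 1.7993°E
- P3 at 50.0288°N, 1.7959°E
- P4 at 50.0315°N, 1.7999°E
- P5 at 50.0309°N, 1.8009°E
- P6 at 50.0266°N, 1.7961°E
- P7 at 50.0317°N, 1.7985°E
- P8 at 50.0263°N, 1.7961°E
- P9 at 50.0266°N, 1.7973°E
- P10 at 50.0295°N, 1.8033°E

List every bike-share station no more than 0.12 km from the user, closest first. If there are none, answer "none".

Distances from 50.0277°N, 1.7996°E:
P1: √((0.0026·111.32)² + (0.0021·71.51)²) = √(0.083771 + 0.022551) = 0.3261 km
P2: √((0.0022·111.32)² + (-0.0003·71.51)²) = √(0.059978 + 0.000460) = 0.2458 km
P3: √((0.0011·111.32)² + (-0.0037·71.51)²) = √(0.014994 + 0.070006) = 0.2915 km
P4: √((0.0038·111.32)² + (0.0003·71.51)²) = √(0.178943 + 0.000460) = 0.4236 km
P5: √((0.0032·111.32)² + (0.0013·71.51)²) = √(0.126896 + 0.008642) = 0.3682 km
P6: √((-0.0011·111.32)² + (-0.0035·71.51)²) = √(0.014994 + 0.062643) = 0.2786 km
P7: √((0.0040·111.32)² + (-0.0011·71.51)²) = √(0.198274 + 0.006188) = 0.4522 km
P8: √((-0.0014·111.32)² + (-0.0035·71.51)²) = √(0.024289 + 0.062643) = 0.2948 km
P9: √((-0.0011·111.32)² + (-0.0023·71.51)²) = √(0.014994 + 0.027051) = 0.2051 km
P10: √((0.0018·111.32)² + (0.0037·71.51)²) = √(0.040151 + 0.070006) = 0.3319 km
Threshold 0.12 km: none within range.

none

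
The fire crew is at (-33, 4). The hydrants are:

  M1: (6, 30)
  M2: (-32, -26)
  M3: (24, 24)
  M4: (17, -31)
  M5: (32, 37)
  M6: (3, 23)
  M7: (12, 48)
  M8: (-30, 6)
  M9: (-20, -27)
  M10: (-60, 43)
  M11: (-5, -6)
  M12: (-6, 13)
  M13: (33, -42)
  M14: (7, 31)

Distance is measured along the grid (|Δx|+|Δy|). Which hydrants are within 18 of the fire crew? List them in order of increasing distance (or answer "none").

Distances from (-33, 4):
M1: |39| + |26| = 39 + 26 = 65
M2: |1| + |-30| = 1 + 30 = 31
M3: |57| + |20| = 57 + 20 = 77
M4: |50| + |-35| = 50 + 35 = 85
M5: |65| + |33| = 65 + 33 = 98
M6: |36| + |19| = 36 + 19 = 55
M7: |45| + |44| = 45 + 44 = 89
M8: |3| + |2| = 3 + 2 = 5
M9: |13| + |-31| = 13 + 31 = 44
M10: |-27| + |39| = 27 + 39 = 66
M11: |28| + |-10| = 28 + 10 = 38
M12: |27| + |9| = 27 + 9 = 36
M13: |66| + |-46| = 66 + 46 = 112
M14: |40| + |27| = 40 + 27 = 67
Threshold 18: M8 (5) is within range.

M8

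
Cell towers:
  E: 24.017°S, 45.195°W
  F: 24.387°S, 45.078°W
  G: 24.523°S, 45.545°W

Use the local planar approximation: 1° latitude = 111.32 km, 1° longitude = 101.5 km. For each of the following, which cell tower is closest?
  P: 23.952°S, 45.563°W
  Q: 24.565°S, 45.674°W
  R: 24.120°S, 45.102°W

P→E; Q→G; R→E

P at 23.952°S, 45.563°W:
  E: 38.046 km
  F: 69.053 km
  G: 63.590 km
  → nearest: E (38.046 km)
Q at 24.565°S, 45.674°W:
  E: 78.007 km
  F: 63.657 km
  G: 13.903 km
  → nearest: G (13.903 km)
R at 24.120°S, 45.102°W:
  E: 14.852 km
  F: 29.822 km
  G: 63.517 km
  → nearest: E (14.852 km)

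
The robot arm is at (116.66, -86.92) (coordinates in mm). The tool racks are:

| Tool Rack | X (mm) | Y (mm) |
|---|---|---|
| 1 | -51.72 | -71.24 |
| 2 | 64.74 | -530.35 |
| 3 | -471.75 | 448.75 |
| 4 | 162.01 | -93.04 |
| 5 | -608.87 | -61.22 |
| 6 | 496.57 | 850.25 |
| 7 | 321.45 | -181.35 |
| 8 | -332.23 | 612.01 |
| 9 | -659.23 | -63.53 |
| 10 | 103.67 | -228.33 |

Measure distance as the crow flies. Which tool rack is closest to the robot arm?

4

Distances from (116.66, -86.92):
1: √((-168.38)² + (15.68)²) = √(28351.8244 + 245.8624) = 169.11 mm
2: √((-51.92)² + (-443.43)²) = √(2695.6864 + 196630.1649) = 446.46 mm
3: √((-588.41)² + (535.67)²) = √(346226.3281 + 286942.3489) = 795.72 mm
4: √((45.35)² + (-6.12)²) = √(2056.6225 + 37.4544) = 45.76 mm
5: √((-725.53)² + (25.70)²) = √(526393.7809 + 660.4900) = 725.99 mm
6: √((379.91)² + (937.17)²) = √(144331.6081 + 878287.6089) = 1011.25 mm
7: √((204.79)² + (-94.43)²) = √(41938.9441 + 8917.0249) = 225.51 mm
8: √((-448.89)² + (698.93)²) = √(201502.2321 + 488503.1449) = 830.67 mm
9: √((-775.89)² + (23.39)²) = √(602005.2921 + 547.0921) = 776.24 mm
10: √((-12.99)² + (-141.41)²) = √(168.7401 + 19996.7881) = 142.01 mm
Minimum: 4 at 45.76 mm.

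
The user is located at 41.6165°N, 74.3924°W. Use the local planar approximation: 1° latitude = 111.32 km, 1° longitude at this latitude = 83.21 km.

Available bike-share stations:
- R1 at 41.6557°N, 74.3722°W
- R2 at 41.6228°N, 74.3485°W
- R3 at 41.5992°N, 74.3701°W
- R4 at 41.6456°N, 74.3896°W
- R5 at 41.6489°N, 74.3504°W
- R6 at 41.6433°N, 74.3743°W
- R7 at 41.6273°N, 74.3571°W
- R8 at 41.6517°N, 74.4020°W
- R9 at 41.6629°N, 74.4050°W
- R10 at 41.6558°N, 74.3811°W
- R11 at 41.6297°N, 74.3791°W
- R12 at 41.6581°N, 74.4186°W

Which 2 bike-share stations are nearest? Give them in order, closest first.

Distances from 41.6165°N, 74.3924°W:
R1: √((0.0392·111.32)² + (0.0202·83.21)²) = √(19.042262 + 2.825230) = 4.6763 km
R2: √((0.0063·111.32)² + (0.0439·83.21)²) = √(0.491844 + 13.343817) = 3.7196 km
R3: √((-0.0173·111.32)² + (0.0223·83.21)²) = √(3.708844 + 3.443188) = 2.6743 km
R4: √((0.0291·111.32)² + (0.0028·83.21)²) = √(10.493790 + 0.054283) = 3.2478 km
R5: √((0.0324·111.32)² + (0.0420·83.21)²) = √(13.008775 + 12.213767) = 5.0222 km
R6: √((0.0268·111.32)² + (0.0181·83.21)²) = √(8.900532 + 2.268340) = 3.3420 km
R7: √((0.0108·111.32)² + (0.0353·83.21)²) = √(1.445419 + 8.627808) = 3.1738 km
R8: √((0.0352·111.32)² + (-0.0096·83.21)²) = √(15.354360 + 0.638107) = 3.9991 km
R9: √((0.0464·111.32)² + (-0.0126·83.21)²) = √(26.679787 + 1.099239) = 5.2706 km
R10: √((0.0393·111.32)² + (0.0113·83.21)²) = √(19.139540 + 0.884113) = 4.4748 km
R11: √((0.0132·111.32)² + (0.0133·83.21)²) = √(2.159207 + 1.224769) = 1.8396 km
R12: √((0.0416·111.32)² + (-0.0262·83.21)²) = √(21.445346 + 4.752845) = 5.1184 km
Sorted: R11 (1.8396 km) < R3 (2.6743 km) < R7 (3.1738 km) < R4 (3.2478 km) < …

R11, R3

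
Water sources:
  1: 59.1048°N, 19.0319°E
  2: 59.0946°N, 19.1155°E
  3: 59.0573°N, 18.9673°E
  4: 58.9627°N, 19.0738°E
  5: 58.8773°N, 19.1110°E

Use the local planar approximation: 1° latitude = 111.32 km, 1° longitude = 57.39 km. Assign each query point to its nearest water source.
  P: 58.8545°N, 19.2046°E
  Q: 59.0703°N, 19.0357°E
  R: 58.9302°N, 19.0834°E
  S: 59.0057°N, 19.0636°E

P→5; Q→1; R→4; S→4

P at 58.8545°N, 19.2046°E:
  1: √((0.2503·111.32)² + (-0.1727·57.39)²) = √(776.368837 + 98.232936) = 29.5737 km
  2: √((0.2401·111.32)² + (-0.0891·57.39)²) = √(714.382349 + 26.147361) = 27.2127 km
  3: √((0.2028·111.32)² + (-0.2373·57.39)²) = √(509.662050 + 185.467546) = 26.3653 km
  4: √((0.1082·111.32)² + (-0.1308·57.39)²) = √(145.077785 + 56.349224) = 14.1925 km
  5: √((0.0228·111.32)² + (-0.0936·57.39)²) = √(6.441931 + 28.855204) = 5.9411 km
  → nearest: 5 (5.9411 km)
Q at 59.0703°N, 19.0357°E:
  1: √((0.0345·111.32)² + (-0.0038·57.39)²) = √(14.749747 + 0.047560) = 3.8467 km
  2: √((0.0243·111.32)² + (0.0798·57.39)²) = √(7.317436 + 20.973854) = 5.3190 km
  3: √((-0.0130·111.32)² + (-0.0684·57.39)²) = √(2.094272 + 15.409362) = 4.1837 km
  4: √((-0.1076·111.32)² + (0.0381·57.39)²) = √(143.473251 + 4.781040) = 12.1760 km
  5: √((-0.1930·111.32)² + (0.0753·57.39)²) = √(461.594912 + 18.675077) = 21.9151 km
  → nearest: 1 (3.8467 km)
R at 58.9302°N, 19.0834°E:
  1: √((0.1746·111.32)² + (-0.0515·57.39)²) = √(377.776444 + 8.735483) = 19.6599 km
  2: √((0.1644·111.32)² + (0.0321·57.39)²) = √(334.926894 + 3.393771) = 18.3935 km
  3: √((0.1271·111.32)² + (-0.1161·57.39)²) = √(200.187749 + 44.395289) = 15.6392 km
  4: √((0.0325·111.32)² + (-0.0096·57.39)²) = √(13.089200 + 0.303539) = 3.6596 km
  5: √((-0.0529·111.32)² + (0.0276·57.39)²) = √(34.678295 + 2.508942) = 6.0981 km
  → nearest: 4 (3.6596 km)
S at 59.0057°N, 19.0636°E:
  1: √((0.0991·111.32)² + (-0.0317·57.39)²) = √(121.700876 + 3.309718) = 11.1808 km
  2: √((0.0889·111.32)² + (0.0519·57.39)²) = √(97.937704 + 8.871706) = 10.3349 km
  3: √((0.0516·111.32)² + (-0.0963·57.39)²) = √(32.994823 + 30.543938) = 7.9711 km
  4: √((-0.0430·111.32)² + (0.0102·57.39)²) = √(22.913071 + 0.342667) = 4.8224 km
  5: √((-0.1284·111.32)² + (0.0474·57.39)²) = √(204.303799 + 7.399956) = 14.5500 km
  → nearest: 4 (4.8224 km)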